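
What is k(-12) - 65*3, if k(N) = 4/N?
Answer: -586/3 ≈ -195.33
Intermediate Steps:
k(-12) - 65*3 = 4/(-12) - 65*3 = 4*(-1/12) - 195 = -⅓ - 195 = -586/3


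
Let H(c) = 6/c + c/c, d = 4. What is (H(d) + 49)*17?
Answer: 1751/2 ≈ 875.50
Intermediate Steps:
H(c) = 1 + 6/c (H(c) = 6/c + 1 = 1 + 6/c)
(H(d) + 49)*17 = ((6 + 4)/4 + 49)*17 = ((¼)*10 + 49)*17 = (5/2 + 49)*17 = (103/2)*17 = 1751/2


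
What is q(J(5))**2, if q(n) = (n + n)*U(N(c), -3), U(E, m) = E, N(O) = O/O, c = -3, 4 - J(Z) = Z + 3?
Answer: 64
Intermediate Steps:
J(Z) = 1 - Z (J(Z) = 4 - (Z + 3) = 4 - (3 + Z) = 4 + (-3 - Z) = 1 - Z)
N(O) = 1
q(n) = 2*n (q(n) = (n + n)*1 = (2*n)*1 = 2*n)
q(J(5))**2 = (2*(1 - 1*5))**2 = (2*(1 - 5))**2 = (2*(-4))**2 = (-8)**2 = 64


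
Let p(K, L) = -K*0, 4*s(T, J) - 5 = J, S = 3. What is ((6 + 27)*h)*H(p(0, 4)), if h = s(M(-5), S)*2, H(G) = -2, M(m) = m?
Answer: -264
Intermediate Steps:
s(T, J) = 5/4 + J/4
p(K, L) = 0
h = 4 (h = (5/4 + (1/4)*3)*2 = (5/4 + 3/4)*2 = 2*2 = 4)
((6 + 27)*h)*H(p(0, 4)) = ((6 + 27)*4)*(-2) = (33*4)*(-2) = 132*(-2) = -264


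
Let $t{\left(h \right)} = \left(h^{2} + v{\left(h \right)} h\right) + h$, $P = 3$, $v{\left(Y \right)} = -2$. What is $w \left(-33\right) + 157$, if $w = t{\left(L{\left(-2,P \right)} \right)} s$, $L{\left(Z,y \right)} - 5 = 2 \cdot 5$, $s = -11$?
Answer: $76387$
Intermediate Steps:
$L{\left(Z,y \right)} = 15$ ($L{\left(Z,y \right)} = 5 + 2 \cdot 5 = 5 + 10 = 15$)
$t{\left(h \right)} = h^{2} - h$ ($t{\left(h \right)} = \left(h^{2} - 2 h\right) + h = h^{2} - h$)
$w = -2310$ ($w = 15 \left(-1 + 15\right) \left(-11\right) = 15 \cdot 14 \left(-11\right) = 210 \left(-11\right) = -2310$)
$w \left(-33\right) + 157 = \left(-2310\right) \left(-33\right) + 157 = 76230 + 157 = 76387$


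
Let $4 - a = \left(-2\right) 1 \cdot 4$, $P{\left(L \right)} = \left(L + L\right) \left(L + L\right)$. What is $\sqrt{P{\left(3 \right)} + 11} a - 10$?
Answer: $-10 + 12 \sqrt{47} \approx 72.268$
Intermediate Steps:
$P{\left(L \right)} = 4 L^{2}$ ($P{\left(L \right)} = 2 L 2 L = 4 L^{2}$)
$a = 12$ ($a = 4 - \left(-2\right) 1 \cdot 4 = 4 - \left(-2\right) 4 = 4 - -8 = 4 + 8 = 12$)
$\sqrt{P{\left(3 \right)} + 11} a - 10 = \sqrt{4 \cdot 3^{2} + 11} \cdot 12 - 10 = \sqrt{4 \cdot 9 + 11} \cdot 12 - 10 = \sqrt{36 + 11} \cdot 12 - 10 = \sqrt{47} \cdot 12 - 10 = 12 \sqrt{47} - 10 = -10 + 12 \sqrt{47}$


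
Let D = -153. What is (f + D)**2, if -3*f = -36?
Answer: 19881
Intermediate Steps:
f = 12 (f = -1/3*(-36) = 12)
(f + D)**2 = (12 - 153)**2 = (-141)**2 = 19881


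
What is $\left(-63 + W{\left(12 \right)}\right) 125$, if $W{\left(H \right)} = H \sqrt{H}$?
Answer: $-7875 + 3000 \sqrt{3} \approx -2678.8$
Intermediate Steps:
$W{\left(H \right)} = H^{\frac{3}{2}}$
$\left(-63 + W{\left(12 \right)}\right) 125 = \left(-63 + 12^{\frac{3}{2}}\right) 125 = \left(-63 + 24 \sqrt{3}\right) 125 = -7875 + 3000 \sqrt{3}$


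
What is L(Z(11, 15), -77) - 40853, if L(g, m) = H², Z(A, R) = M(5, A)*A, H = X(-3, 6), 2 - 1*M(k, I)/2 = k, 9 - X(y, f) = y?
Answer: -40709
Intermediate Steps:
X(y, f) = 9 - y
M(k, I) = 4 - 2*k
H = 12 (H = 9 - 1*(-3) = 9 + 3 = 12)
Z(A, R) = -6*A (Z(A, R) = (4 - 2*5)*A = (4 - 10)*A = -6*A)
L(g, m) = 144 (L(g, m) = 12² = 144)
L(Z(11, 15), -77) - 40853 = 144 - 40853 = -40709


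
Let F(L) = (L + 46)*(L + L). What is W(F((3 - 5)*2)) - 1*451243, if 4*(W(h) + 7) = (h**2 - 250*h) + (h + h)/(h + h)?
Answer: -1608103/4 ≈ -4.0203e+5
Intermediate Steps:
F(L) = 2*L*(46 + L) (F(L) = (46 + L)*(2*L) = 2*L*(46 + L))
W(h) = -27/4 - 125*h/2 + h**2/4 (W(h) = -7 + ((h**2 - 250*h) + (h + h)/(h + h))/4 = -7 + ((h**2 - 250*h) + (2*h)/((2*h)))/4 = -7 + ((h**2 - 250*h) + (2*h)*(1/(2*h)))/4 = -7 + ((h**2 - 250*h) + 1)/4 = -7 + (1 + h**2 - 250*h)/4 = -7 + (1/4 - 125*h/2 + h**2/4) = -27/4 - 125*h/2 + h**2/4)
W(F((3 - 5)*2)) - 1*451243 = (-27/4 - 125*(3 - 5)*2*(46 + (3 - 5)*2) + (2*((3 - 5)*2)*(46 + (3 - 5)*2))**2/4) - 1*451243 = (-27/4 - 125*(-2*2)*(46 - 2*2) + (2*(-2*2)*(46 - 2*2))**2/4) - 451243 = (-27/4 - 125*(-4)*(46 - 4) + (2*(-4)*(46 - 4))**2/4) - 451243 = (-27/4 - 125*(-4)*42 + (2*(-4)*42)**2/4) - 451243 = (-27/4 - 125/2*(-336) + (1/4)*(-336)**2) - 451243 = (-27/4 + 21000 + (1/4)*112896) - 451243 = (-27/4 + 21000 + 28224) - 451243 = 196869/4 - 451243 = -1608103/4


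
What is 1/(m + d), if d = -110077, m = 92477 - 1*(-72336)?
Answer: 1/54736 ≈ 1.8270e-5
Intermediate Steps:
m = 164813 (m = 92477 + 72336 = 164813)
1/(m + d) = 1/(164813 - 110077) = 1/54736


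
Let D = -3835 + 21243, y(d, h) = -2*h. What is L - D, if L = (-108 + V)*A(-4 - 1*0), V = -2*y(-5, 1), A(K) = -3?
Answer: -17096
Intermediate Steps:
V = 4 (V = -(-4) = -2*(-2) = 4)
D = 17408
L = 312 (L = (-108 + 4)*(-3) = -104*(-3) = 312)
L - D = 312 - 1*17408 = 312 - 17408 = -17096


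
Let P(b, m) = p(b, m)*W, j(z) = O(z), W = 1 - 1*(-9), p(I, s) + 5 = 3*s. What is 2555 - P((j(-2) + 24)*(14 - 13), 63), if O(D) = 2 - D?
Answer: 715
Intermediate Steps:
p(I, s) = -5 + 3*s
W = 10 (W = 1 + 9 = 10)
j(z) = 2 - z
P(b, m) = -50 + 30*m (P(b, m) = (-5 + 3*m)*10 = -50 + 30*m)
2555 - P((j(-2) + 24)*(14 - 13), 63) = 2555 - (-50 + 30*63) = 2555 - (-50 + 1890) = 2555 - 1*1840 = 2555 - 1840 = 715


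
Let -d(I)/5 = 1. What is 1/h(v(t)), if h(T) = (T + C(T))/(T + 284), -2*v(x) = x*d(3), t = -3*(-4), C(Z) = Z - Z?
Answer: 157/15 ≈ 10.467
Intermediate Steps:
C(Z) = 0
d(I) = -5 (d(I) = -5*1 = -5)
t = 12
v(x) = 5*x/2 (v(x) = -x*(-5)/2 = -(-5)*x/2 = 5*x/2)
h(T) = T/(284 + T) (h(T) = (T + 0)/(T + 284) = T/(284 + T))
1/h(v(t)) = 1/(((5/2)*12)/(284 + (5/2)*12)) = 1/(30/(284 + 30)) = 1/(30/314) = 1/(30*(1/314)) = 1/(15/157) = 157/15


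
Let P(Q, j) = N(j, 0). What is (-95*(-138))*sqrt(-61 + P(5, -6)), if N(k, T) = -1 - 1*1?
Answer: 39330*I*sqrt(7) ≈ 1.0406e+5*I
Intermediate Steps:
N(k, T) = -2 (N(k, T) = -1 - 1 = -2)
P(Q, j) = -2
(-95*(-138))*sqrt(-61 + P(5, -6)) = (-95*(-138))*sqrt(-61 - 2) = 13110*sqrt(-63) = 13110*(3*I*sqrt(7)) = 39330*I*sqrt(7)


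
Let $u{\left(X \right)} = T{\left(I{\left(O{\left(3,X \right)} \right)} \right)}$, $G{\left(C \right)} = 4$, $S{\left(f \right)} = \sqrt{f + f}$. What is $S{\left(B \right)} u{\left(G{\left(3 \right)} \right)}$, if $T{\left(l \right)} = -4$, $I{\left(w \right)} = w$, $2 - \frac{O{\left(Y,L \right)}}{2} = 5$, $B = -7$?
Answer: $- 4 i \sqrt{14} \approx - 14.967 i$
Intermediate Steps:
$O{\left(Y,L \right)} = -6$ ($O{\left(Y,L \right)} = 4 - 10 = -6$)
$S{\left(f \right)} = \sqrt{2} \sqrt{f}$ ($S{\left(f \right)} = \sqrt{2 f} = \sqrt{2} \sqrt{f}$)
$u{\left(X \right)} = -4$
$S{\left(B \right)} u{\left(G{\left(3 \right)} \right)} = \sqrt{2} \sqrt{-7} \left(-4\right) = \sqrt{2} i \sqrt{7} \left(-4\right) = i \sqrt{14} \left(-4\right) = - 4 i \sqrt{14}$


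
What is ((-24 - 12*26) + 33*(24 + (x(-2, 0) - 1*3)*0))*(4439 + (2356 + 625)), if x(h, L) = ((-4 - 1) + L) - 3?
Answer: 3383520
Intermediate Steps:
x(h, L) = -8 + L (x(h, L) = (-5 + L) - 3 = -8 + L)
((-24 - 12*26) + 33*(24 + (x(-2, 0) - 1*3)*0))*(4439 + (2356 + 625)) = ((-24 - 12*26) + 33*(24 + ((-8 + 0) - 1*3)*0))*(4439 + (2356 + 625)) = ((-24 - 312) + 33*(24 + (-8 - 3)*0))*(4439 + 2981) = (-336 + 33*(24 - 11*0))*7420 = (-336 + 33*(24 + 0))*7420 = (-336 + 33*24)*7420 = (-336 + 792)*7420 = 456*7420 = 3383520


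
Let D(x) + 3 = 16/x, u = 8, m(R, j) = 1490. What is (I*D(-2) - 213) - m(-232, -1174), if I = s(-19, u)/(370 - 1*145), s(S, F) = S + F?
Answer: -383054/225 ≈ -1702.5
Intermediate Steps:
s(S, F) = F + S
I = -11/225 (I = (8 - 19)/(370 - 1*145) = -11/(370 - 145) = -11/225 ≈ -0.048889)
D(x) = -3 + 16/x
(I*D(-2) - 213) - m(-232, -1174) = (-11*(-3 + 16/(-2))/225 - 213) - 1*1490 = (-11*(-3 + 16*(-1/2))/225 - 213) - 1490 = (-11*(-3 - 8)/225 - 213) - 1490 = (-11/225*(-11) - 213) - 1490 = (121/225 - 213) - 1490 = -47804/225 - 1490 = -383054/225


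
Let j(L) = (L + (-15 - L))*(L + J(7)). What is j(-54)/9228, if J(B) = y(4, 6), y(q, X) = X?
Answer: 60/769 ≈ 0.078023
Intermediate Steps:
J(B) = 6
j(L) = -90 - 15*L (j(L) = (L + (-15 - L))*(L + 6) = -15*(6 + L) = -90 - 15*L)
j(-54)/9228 = (-90 - 15*(-54))/9228 = (-90 + 810)*(1/9228) = 720*(1/9228) = 60/769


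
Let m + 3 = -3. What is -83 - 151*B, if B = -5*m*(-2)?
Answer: 8977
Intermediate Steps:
m = -6 (m = -3 - 3 = -6)
B = -60 (B = -5*(-6)*(-2) = 30*(-2) = -60)
-83 - 151*B = -83 - 151*(-60) = -83 + 9060 = 8977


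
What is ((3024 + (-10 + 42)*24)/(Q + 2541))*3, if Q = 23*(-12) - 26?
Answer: 11376/2239 ≈ 5.0808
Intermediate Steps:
Q = -302 (Q = -276 - 26 = -302)
((3024 + (-10 + 42)*24)/(Q + 2541))*3 = ((3024 + (-10 + 42)*24)/(-302 + 2541))*3 = ((3024 + 32*24)/2239)*3 = ((3024 + 768)*(1/2239))*3 = (3792*(1/2239))*3 = (3792/2239)*3 = 11376/2239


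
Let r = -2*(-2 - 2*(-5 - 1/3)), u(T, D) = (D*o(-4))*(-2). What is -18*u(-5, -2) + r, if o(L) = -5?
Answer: 1028/3 ≈ 342.67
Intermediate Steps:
u(T, D) = 10*D (u(T, D) = (D*(-5))*(-2) = -5*D*(-2) = 10*D)
r = -52/3 (r = -2*(-2 - 2*(-5 - 1*⅓)) = -2*(-2 - 2*(-5 - ⅓)) = -2*(-2 - 2*(-16/3)) = -2*(-2 + 32/3) = -2*26/3 = -52/3 ≈ -17.333)
-18*u(-5, -2) + r = -180*(-2) - 52/3 = -18*(-20) - 52/3 = 360 - 52/3 = 1028/3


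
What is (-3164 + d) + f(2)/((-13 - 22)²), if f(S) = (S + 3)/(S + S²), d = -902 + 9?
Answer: -5963789/1470 ≈ -4057.0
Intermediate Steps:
d = -893
f(S) = (3 + S)/(S + S²)
(-3164 + d) + f(2)/((-13 - 22)²) = (-3164 - 893) + ((3 + 2)/(2*(1 + 2)))/((-13 - 22)²) = -4057 + ((½)*5/3)/((-35)²) = -4057 + ((½)*(⅓)*5)/1225 = -4057 + (⅚)*(1/1225) = -4057 + 1/1470 = -5963789/1470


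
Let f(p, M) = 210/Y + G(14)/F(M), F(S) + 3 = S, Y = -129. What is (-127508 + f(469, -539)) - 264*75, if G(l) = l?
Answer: -1716599395/11653 ≈ -1.4731e+5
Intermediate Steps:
F(S) = -3 + S
f(p, M) = -70/43 + 14/(-3 + M) (f(p, M) = 210/(-129) + 14/(-3 + M) = 210*(-1/129) + 14/(-3 + M) = -70/43 + 14/(-3 + M))
(-127508 + f(469, -539)) - 264*75 = (-127508 + 14*(58 - 5*(-539))/(43*(-3 - 539))) - 264*75 = (-127508 + (14/43)*(58 + 2695)/(-542)) - 19800 = (-127508 + (14/43)*(-1/542)*2753) - 19800 = (-127508 - 19271/11653) - 19800 = -1485869995/11653 - 19800 = -1716599395/11653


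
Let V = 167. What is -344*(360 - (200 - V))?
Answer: -112488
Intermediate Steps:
-344*(360 - (200 - V)) = -344*(360 - (200 - 1*167)) = -344*(360 - (200 - 167)) = -344*(360 - 1*33) = -344*(360 - 33) = -344*327 = -112488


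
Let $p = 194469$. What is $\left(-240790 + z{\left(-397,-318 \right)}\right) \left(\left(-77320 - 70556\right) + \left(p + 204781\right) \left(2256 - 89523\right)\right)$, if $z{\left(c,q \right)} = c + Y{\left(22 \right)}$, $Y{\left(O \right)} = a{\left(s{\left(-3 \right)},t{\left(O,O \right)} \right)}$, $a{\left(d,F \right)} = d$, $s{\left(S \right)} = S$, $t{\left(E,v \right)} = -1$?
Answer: $8403420812414940$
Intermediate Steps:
$Y{\left(O \right)} = -3$
$z{\left(c,q \right)} = -3 + c$ ($z{\left(c,q \right)} = c - 3 = -3 + c$)
$\left(-240790 + z{\left(-397,-318 \right)}\right) \left(\left(-77320 - 70556\right) + \left(p + 204781\right) \left(2256 - 89523\right)\right) = \left(-240790 - 400\right) \left(\left(-77320 - 70556\right) + \left(194469 + 204781\right) \left(2256 - 89523\right)\right) = \left(-240790 - 400\right) \left(-147876 + 399250 \left(-87267\right)\right) = - 241190 \left(-147876 - 34841349750\right) = \left(-241190\right) \left(-34841497626\right) = 8403420812414940$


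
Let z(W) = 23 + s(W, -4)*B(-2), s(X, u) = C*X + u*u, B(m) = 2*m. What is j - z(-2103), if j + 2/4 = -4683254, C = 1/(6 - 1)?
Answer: -46848959/10 ≈ -4.6849e+6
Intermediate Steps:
C = 1/5 ≈ 0.20000
s(X, u) = u**2 + X/5 (s(X, u) = X/5 + u*u = X/5 + u**2 = u**2 + X/5)
j = -9366509/2 (j = -1/2 - 4683254 = -9366509/2 ≈ -4.6833e+6)
z(W) = -41 - 4*W/5 (z(W) = 23 + ((-4)**2 + W/5)*(2*(-2)) = 23 + (16 + W/5)*(-4) = 23 + (-64 - 4*W/5) = -41 - 4*W/5)
j - z(-2103) = -9366509/2 - (-41 - 4/5*(-2103)) = -9366509/2 - (-41 + 8412/5) = -9366509/2 - 1*8207/5 = -9366509/2 - 8207/5 = -46848959/10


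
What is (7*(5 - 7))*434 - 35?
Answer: -6111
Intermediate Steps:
(7*(5 - 7))*434 - 35 = (7*(-2))*434 - 35 = -14*434 - 35 = -6076 - 35 = -6111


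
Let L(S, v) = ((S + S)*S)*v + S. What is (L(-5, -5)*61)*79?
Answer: -1228845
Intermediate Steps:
L(S, v) = S + 2*v*S² (L(S, v) = ((2*S)*S)*v + S = (2*S²)*v + S = 2*v*S² + S = S + 2*v*S²)
(L(-5, -5)*61)*79 = (-5*(1 + 2*(-5)*(-5))*61)*79 = (-5*(1 + 50)*61)*79 = (-5*51*61)*79 = -255*61*79 = -15555*79 = -1228845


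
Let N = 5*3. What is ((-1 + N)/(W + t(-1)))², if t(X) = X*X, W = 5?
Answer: 49/9 ≈ 5.4444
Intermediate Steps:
t(X) = X²
N = 15
((-1 + N)/(W + t(-1)))² = ((-1 + 15)/(5 + (-1)²))² = (14/(5 + 1))² = (14/6)² = (14*(⅙))² = (7/3)² = 49/9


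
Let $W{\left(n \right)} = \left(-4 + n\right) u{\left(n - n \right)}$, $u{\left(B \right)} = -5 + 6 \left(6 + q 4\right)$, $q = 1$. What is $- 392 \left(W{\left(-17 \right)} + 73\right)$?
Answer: $424144$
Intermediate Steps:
$u{\left(B \right)} = 55$ ($u{\left(B \right)} = -5 + 6 \left(6 + 1 \cdot 4\right) = -5 + 6 \left(6 + 4\right) = -5 + 6 \cdot 10 = -5 + 60 = 55$)
$W{\left(n \right)} = -220 + 55 n$ ($W{\left(n \right)} = \left(-4 + n\right) 55 = -220 + 55 n$)
$- 392 \left(W{\left(-17 \right)} + 73\right) = - 392 \left(\left(-220 + 55 \left(-17\right)\right) + 73\right) = - 392 \left(\left(-220 - 935\right) + 73\right) = - 392 \left(-1155 + 73\right) = \left(-392\right) \left(-1082\right) = 424144$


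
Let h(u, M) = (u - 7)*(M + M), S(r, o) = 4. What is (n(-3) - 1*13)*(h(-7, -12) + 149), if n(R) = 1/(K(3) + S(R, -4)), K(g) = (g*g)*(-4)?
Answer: -202245/32 ≈ -6320.2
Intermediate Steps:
K(g) = -4*g² (K(g) = g²*(-4) = -4*g²)
n(R) = -1/32 (n(R) = 1/(-4*3² + 4) = 1/(-4*9 + 4) = 1/(-36 + 4) = 1/(-32) = -1/32)
h(u, M) = 2*M*(-7 + u) (h(u, M) = (-7 + u)*(2*M) = 2*M*(-7 + u))
(n(-3) - 1*13)*(h(-7, -12) + 149) = (-1/32 - 1*13)*(2*(-12)*(-7 - 7) + 149) = (-1/32 - 13)*(2*(-12)*(-14) + 149) = -417*(336 + 149)/32 = -417/32*485 = -202245/32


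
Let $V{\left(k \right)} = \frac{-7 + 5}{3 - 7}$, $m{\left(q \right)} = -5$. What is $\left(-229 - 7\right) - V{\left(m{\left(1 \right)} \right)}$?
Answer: $- \frac{473}{2} \approx -236.5$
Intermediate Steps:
$V{\left(k \right)} = \frac{1}{2}$ ($V{\left(k \right)} = - \frac{2}{-4} = \left(-2\right) \left(- \frac{1}{4}\right) = \frac{1}{2}$)
$\left(-229 - 7\right) - V{\left(m{\left(1 \right)} \right)} = \left(-229 - 7\right) - \frac{1}{2} = -236 - \frac{1}{2} = - \frac{473}{2}$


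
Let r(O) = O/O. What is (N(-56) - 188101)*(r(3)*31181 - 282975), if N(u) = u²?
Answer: 46573077210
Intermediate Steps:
r(O) = 1
(N(-56) - 188101)*(r(3)*31181 - 282975) = ((-56)² - 188101)*(1*31181 - 282975) = (3136 - 188101)*(31181 - 282975) = -184965*(-251794) = 46573077210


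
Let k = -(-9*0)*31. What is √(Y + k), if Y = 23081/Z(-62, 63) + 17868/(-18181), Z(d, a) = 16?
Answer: √7624198222913/72724 ≈ 37.968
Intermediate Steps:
k = 0 (k = -0*31 = -1*0 = 0)
Y = 419349773/290896 (Y = 23081/16 + 17868/(-18181) = 23081*(1/16) + 17868*(-1/18181) = 23081/16 - 17868/18181 = 419349773/290896 ≈ 1441.6)
√(Y + k) = √(419349773/290896 + 0) = √(419349773/290896) = √7624198222913/72724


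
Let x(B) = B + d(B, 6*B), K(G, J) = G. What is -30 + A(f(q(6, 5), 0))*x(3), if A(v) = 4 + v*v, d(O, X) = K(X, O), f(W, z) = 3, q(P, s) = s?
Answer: 243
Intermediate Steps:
d(O, X) = X
A(v) = 4 + v**2
x(B) = 7*B (x(B) = B + 6*B = 7*B)
-30 + A(f(q(6, 5), 0))*x(3) = -30 + (4 + 3**2)*(7*3) = -30 + (4 + 9)*21 = -30 + 13*21 = -30 + 273 = 243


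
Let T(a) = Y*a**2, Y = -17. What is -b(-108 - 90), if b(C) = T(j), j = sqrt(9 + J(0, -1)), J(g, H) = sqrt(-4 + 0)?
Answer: 153 + 34*I ≈ 153.0 + 34.0*I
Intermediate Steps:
J(g, H) = 2*I (J(g, H) = sqrt(-4) = 2*I)
j = sqrt(9 + 2*I) ≈ 3.0182 + 0.33132*I
T(a) = -17*a**2
b(C) = -153 - 34*I (b(C) = -(153 + 34*I) = -17*(9 + 2*I) = -153 - 34*I)
-b(-108 - 90) = -(-153 - 34*I) = 153 + 34*I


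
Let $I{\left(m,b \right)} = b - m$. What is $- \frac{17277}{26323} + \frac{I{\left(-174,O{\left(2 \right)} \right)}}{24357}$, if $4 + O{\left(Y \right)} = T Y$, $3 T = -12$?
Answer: $- \frac{138850521}{213716437} \approx -0.6497$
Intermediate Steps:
$T = -4$ ($T = \frac{1}{3} \left(-12\right) = -4$)
$O{\left(Y \right)} = -4 - 4 Y$
$- \frac{17277}{26323} + \frac{I{\left(-174,O{\left(2 \right)} \right)}}{24357} = - \frac{17277}{26323} + \frac{\left(-4 - 8\right) - -174}{24357} = \left(-17277\right) \frac{1}{26323} + \left(\left(-4 - 8\right) + 174\right) \frac{1}{24357} = - \frac{17277}{26323} + \left(-12 + 174\right) \frac{1}{24357} = - \frac{17277}{26323} + 162 \cdot \frac{1}{24357} = - \frac{17277}{26323} + \frac{54}{8119} = - \frac{138850521}{213716437}$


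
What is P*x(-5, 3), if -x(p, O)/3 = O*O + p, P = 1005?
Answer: -12060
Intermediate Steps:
x(p, O) = -3*p - 3*O² (x(p, O) = -3*(O*O + p) = -3*(O² + p) = -3*(p + O²) = -3*p - 3*O²)
P*x(-5, 3) = 1005*(-3*(-5) - 3*3²) = 1005*(15 - 3*9) = 1005*(15 - 27) = 1005*(-12) = -12060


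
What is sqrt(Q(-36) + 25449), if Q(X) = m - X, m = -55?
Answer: sqrt(25430) ≈ 159.47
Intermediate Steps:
Q(X) = -55 - X
sqrt(Q(-36) + 25449) = sqrt((-55 - 1*(-36)) + 25449) = sqrt((-55 + 36) + 25449) = sqrt(-19 + 25449) = sqrt(25430)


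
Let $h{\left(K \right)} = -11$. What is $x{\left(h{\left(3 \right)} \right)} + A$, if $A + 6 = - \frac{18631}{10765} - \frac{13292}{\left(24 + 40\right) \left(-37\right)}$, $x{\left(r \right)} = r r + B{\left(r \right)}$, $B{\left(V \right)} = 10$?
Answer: $\frac{821352543}{6372880} \approx 128.88$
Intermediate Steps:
$x{\left(r \right)} = 10 + r^{2}$ ($x{\left(r \right)} = r r + 10 = r^{2} + 10 = 10 + r^{2}$)
$A = - \frac{13494737}{6372880}$ ($A = -6 - \left(\frac{18631}{10765} + 13292 \left(- \frac{1}{37 \left(24 + 40\right)}\right)\right) = -6 - \left(\frac{18631}{10765} + \frac{13292}{64 \left(-37\right)}\right) = -6 - \left(\frac{18631}{10765} + \frac{13292}{-2368}\right) = -6 - - \frac{24742543}{6372880} = -6 + \left(- \frac{18631}{10765} + \frac{3323}{592}\right) = -6 + \frac{24742543}{6372880} = - \frac{13494737}{6372880} \approx -2.1175$)
$x{\left(h{\left(3 \right)} \right)} + A = \left(10 + \left(-11\right)^{2}\right) - \frac{13494737}{6372880} = \left(10 + 121\right) - \frac{13494737}{6372880} = 131 - \frac{13494737}{6372880} = \frac{821352543}{6372880}$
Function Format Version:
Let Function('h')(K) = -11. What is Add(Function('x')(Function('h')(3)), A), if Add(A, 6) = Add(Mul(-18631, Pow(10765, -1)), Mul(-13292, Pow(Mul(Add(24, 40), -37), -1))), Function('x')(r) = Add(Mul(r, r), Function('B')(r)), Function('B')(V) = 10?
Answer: Rational(821352543, 6372880) ≈ 128.88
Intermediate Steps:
Function('x')(r) = Add(10, Pow(r, 2)) (Function('x')(r) = Add(Mul(r, r), 10) = Add(Pow(r, 2), 10) = Add(10, Pow(r, 2)))
A = Rational(-13494737, 6372880) (A = Add(-6, Add(Mul(-18631, Pow(10765, -1)), Mul(-13292, Pow(Mul(Add(24, 40), -37), -1)))) = Add(-6, Add(Mul(-18631, Rational(1, 10765)), Mul(-13292, Pow(Mul(64, -37), -1)))) = Add(-6, Add(Rational(-18631, 10765), Mul(-13292, Pow(-2368, -1)))) = Add(-6, Add(Rational(-18631, 10765), Mul(-13292, Rational(-1, 2368)))) = Add(-6, Add(Rational(-18631, 10765), Rational(3323, 592))) = Add(-6, Rational(24742543, 6372880)) = Rational(-13494737, 6372880) ≈ -2.1175)
Add(Function('x')(Function('h')(3)), A) = Add(Add(10, Pow(-11, 2)), Rational(-13494737, 6372880)) = Add(Add(10, 121), Rational(-13494737, 6372880)) = Add(131, Rational(-13494737, 6372880)) = Rational(821352543, 6372880)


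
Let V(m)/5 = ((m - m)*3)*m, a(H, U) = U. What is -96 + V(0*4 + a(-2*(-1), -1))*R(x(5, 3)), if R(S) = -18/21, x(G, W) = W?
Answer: -96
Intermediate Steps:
V(m) = 0 (V(m) = 5*(((m - m)*3)*m) = 5*((0*3)*m) = 5*(0*m) = 5*0 = 0)
R(S) = -6/7 (R(S) = -18*1/21 = -6/7)
-96 + V(0*4 + a(-2*(-1), -1))*R(x(5, 3)) = -96 + 0*(-6/7) = -96 + 0 = -96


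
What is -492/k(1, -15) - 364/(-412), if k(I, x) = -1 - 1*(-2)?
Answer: -50585/103 ≈ -491.12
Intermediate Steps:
k(I, x) = 1 (k(I, x) = -1 + 2 = 1)
-492/k(1, -15) - 364/(-412) = -492/1 - 364/(-412) = -492*1 - 364*(-1/412) = -492 + 91/103 = -50585/103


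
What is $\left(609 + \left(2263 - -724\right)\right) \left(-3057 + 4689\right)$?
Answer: $5868672$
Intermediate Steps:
$\left(609 + \left(2263 - -724\right)\right) \left(-3057 + 4689\right) = \left(609 + \left(2263 + 724\right)\right) 1632 = \left(609 + 2987\right) 1632 = 3596 \cdot 1632 = 5868672$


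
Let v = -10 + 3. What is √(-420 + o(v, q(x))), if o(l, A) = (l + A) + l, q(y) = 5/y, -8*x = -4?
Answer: 2*I*√106 ≈ 20.591*I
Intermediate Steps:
x = ½ (x = -⅛*(-4) = ½ ≈ 0.50000)
v = -7
o(l, A) = A + 2*l (o(l, A) = (A + l) + l = A + 2*l)
√(-420 + o(v, q(x))) = √(-420 + (5/(½) + 2*(-7))) = √(-420 + (5*2 - 14)) = √(-420 + (10 - 14)) = √(-420 - 4) = √(-424) = 2*I*√106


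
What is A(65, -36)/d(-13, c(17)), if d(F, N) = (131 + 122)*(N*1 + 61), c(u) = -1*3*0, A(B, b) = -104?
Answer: -104/15433 ≈ -0.0067388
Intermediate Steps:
c(u) = 0 (c(u) = -3*0 = 0)
d(F, N) = 15433 + 253*N (d(F, N) = 253*(N + 61) = 253*(61 + N) = 15433 + 253*N)
A(65, -36)/d(-13, c(17)) = -104/(15433 + 253*0) = -104/(15433 + 0) = -104/15433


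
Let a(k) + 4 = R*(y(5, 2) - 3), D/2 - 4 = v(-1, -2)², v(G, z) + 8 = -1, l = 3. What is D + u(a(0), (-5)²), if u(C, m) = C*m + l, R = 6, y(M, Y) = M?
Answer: 373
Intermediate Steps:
v(G, z) = -9 (v(G, z) = -8 - 1 = -9)
D = 170 (D = 8 + 2*(-9)² = 8 + 2*81 = 8 + 162 = 170)
a(k) = 8 (a(k) = -4 + 6*(5 - 3) = -4 + 6*2 = -4 + 12 = 8)
u(C, m) = 3 + C*m (u(C, m) = C*m + 3 = 3 + C*m)
D + u(a(0), (-5)²) = 170 + (3 + 8*(-5)²) = 170 + (3 + 8*25) = 170 + (3 + 200) = 170 + 203 = 373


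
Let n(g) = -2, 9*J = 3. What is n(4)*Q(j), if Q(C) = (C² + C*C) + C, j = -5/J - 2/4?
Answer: -930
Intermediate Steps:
J = ⅓ (J = (⅑)*3 = ⅓ ≈ 0.33333)
j = -31/2 (j = -5/⅓ - 2/4 = -5*3 - 2*¼ = -15 - ½ = -31/2 ≈ -15.500)
Q(C) = C + 2*C² (Q(C) = (C² + C²) + C = 2*C² + C = C + 2*C²)
n(4)*Q(j) = -(-31)*(1 + 2*(-31/2)) = -(-31)*(1 - 31) = -(-31)*(-30) = -2*465 = -930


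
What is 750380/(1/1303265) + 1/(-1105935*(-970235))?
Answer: 1049350375218688744057501/1073016844725 ≈ 9.7794e+11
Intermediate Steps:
750380/(1/1303265) + 1/(-1105935*(-970235)) = 750380/(1/1303265) - 1/1105935*(-1/970235) = 750380*1303265 + 1/1073016844725 = 977943990700 + 1/1073016844725 = 1049350375218688744057501/1073016844725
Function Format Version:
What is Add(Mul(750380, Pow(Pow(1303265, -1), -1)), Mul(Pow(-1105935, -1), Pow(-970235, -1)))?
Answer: Rational(1049350375218688744057501, 1073016844725) ≈ 9.7794e+11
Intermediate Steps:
Add(Mul(750380, Pow(Pow(1303265, -1), -1)), Mul(Pow(-1105935, -1), Pow(-970235, -1))) = Add(Mul(750380, Pow(Rational(1, 1303265), -1)), Mul(Rational(-1, 1105935), Rational(-1, 970235))) = Add(Mul(750380, 1303265), Rational(1, 1073016844725)) = Add(977943990700, Rational(1, 1073016844725)) = Rational(1049350375218688744057501, 1073016844725)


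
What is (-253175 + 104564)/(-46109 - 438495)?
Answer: 148611/484604 ≈ 0.30666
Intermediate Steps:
(-253175 + 104564)/(-46109 - 438495) = -148611/(-484604) = -148611*(-1/484604) = 148611/484604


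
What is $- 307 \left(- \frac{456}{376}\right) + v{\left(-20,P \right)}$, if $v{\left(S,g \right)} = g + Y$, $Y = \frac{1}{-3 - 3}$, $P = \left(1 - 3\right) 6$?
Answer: $\frac{101563}{282} \approx 360.15$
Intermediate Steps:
$P = -12$ ($P = \left(-2\right) 6 = -12$)
$Y = - \frac{1}{6}$ ($Y = \frac{1}{-6} = - \frac{1}{6} \approx -0.16667$)
$v{\left(S,g \right)} = - \frac{1}{6} + g$ ($v{\left(S,g \right)} = g - \frac{1}{6} = - \frac{1}{6} + g$)
$- 307 \left(- \frac{456}{376}\right) + v{\left(-20,P \right)} = - 307 \left(- \frac{456}{376}\right) - \frac{73}{6} = - 307 \left(\left(-456\right) \frac{1}{376}\right) - \frac{73}{6} = \left(-307\right) \left(- \frac{57}{47}\right) - \frac{73}{6} = \frac{17499}{47} - \frac{73}{6} = \frac{101563}{282}$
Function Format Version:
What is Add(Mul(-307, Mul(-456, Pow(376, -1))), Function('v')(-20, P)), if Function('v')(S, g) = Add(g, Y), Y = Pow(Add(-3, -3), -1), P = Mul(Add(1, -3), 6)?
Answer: Rational(101563, 282) ≈ 360.15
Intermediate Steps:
P = -12 (P = Mul(-2, 6) = -12)
Y = Rational(-1, 6) (Y = Pow(-6, -1) = Rational(-1, 6) ≈ -0.16667)
Function('v')(S, g) = Add(Rational(-1, 6), g) (Function('v')(S, g) = Add(g, Rational(-1, 6)) = Add(Rational(-1, 6), g))
Add(Mul(-307, Mul(-456, Pow(376, -1))), Function('v')(-20, P)) = Add(Mul(-307, Mul(-456, Pow(376, -1))), Add(Rational(-1, 6), -12)) = Add(Mul(-307, Mul(-456, Rational(1, 376))), Rational(-73, 6)) = Add(Mul(-307, Rational(-57, 47)), Rational(-73, 6)) = Add(Rational(17499, 47), Rational(-73, 6)) = Rational(101563, 282)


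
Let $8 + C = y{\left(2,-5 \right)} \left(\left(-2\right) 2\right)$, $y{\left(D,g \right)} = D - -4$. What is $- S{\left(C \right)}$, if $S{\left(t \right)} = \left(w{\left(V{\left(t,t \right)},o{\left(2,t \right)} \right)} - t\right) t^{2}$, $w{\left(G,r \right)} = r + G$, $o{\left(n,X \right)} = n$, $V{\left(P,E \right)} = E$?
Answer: $-2048$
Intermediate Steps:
$w{\left(G,r \right)} = G + r$
$y{\left(D,g \right)} = 4 + D$ ($y{\left(D,g \right)} = D + 4 = 4 + D$)
$C = -32$ ($C = -8 + \left(4 + 2\right) \left(\left(-2\right) 2\right) = -8 + 6 \left(-4\right) = -8 - 24 = -32$)
$S{\left(t \right)} = 2 t^{2}$ ($S{\left(t \right)} = \left(\left(t + 2\right) - t\right) t^{2} = \left(\left(2 + t\right) - t\right) t^{2} = 2 t^{2}$)
$- S{\left(C \right)} = - 2 \left(-32\right)^{2} = - 2 \cdot 1024 = \left(-1\right) 2048 = -2048$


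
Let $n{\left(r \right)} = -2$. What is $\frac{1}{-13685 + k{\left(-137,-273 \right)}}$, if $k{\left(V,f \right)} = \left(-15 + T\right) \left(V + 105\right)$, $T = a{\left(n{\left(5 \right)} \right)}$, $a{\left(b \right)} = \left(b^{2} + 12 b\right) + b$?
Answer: $- \frac{1}{12501} \approx -7.9994 \cdot 10^{-5}$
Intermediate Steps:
$a{\left(b \right)} = b^{2} + 13 b$
$T = -22$ ($T = - 2 \left(13 - 2\right) = \left(-2\right) 11 = -22$)
$k{\left(V,f \right)} = -3885 - 37 V$ ($k{\left(V,f \right)} = \left(-15 - 22\right) \left(V + 105\right) = - 37 \left(105 + V\right) = -3885 - 37 V$)
$\frac{1}{-13685 + k{\left(-137,-273 \right)}} = \frac{1}{-13685 - -1184} = \frac{1}{-13685 + \left(-3885 + 5069\right)} = \frac{1}{-13685 + 1184} = \frac{1}{-12501} = - \frac{1}{12501}$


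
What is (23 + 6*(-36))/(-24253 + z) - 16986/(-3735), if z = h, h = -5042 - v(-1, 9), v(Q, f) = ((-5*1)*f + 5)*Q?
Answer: 33267011/7304415 ≈ 4.5544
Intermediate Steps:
v(Q, f) = Q*(5 - 5*f) (v(Q, f) = (-5*f + 5)*Q = (5 - 5*f)*Q = Q*(5 - 5*f))
h = -5082 (h = -5042 - 5*(-1)*(1 - 1*9) = -5042 - 5*(-1)*(1 - 9) = -5042 - 5*(-1)*(-8) = -5042 - 1*40 = -5042 - 40 = -5082)
z = -5082
(23 + 6*(-36))/(-24253 + z) - 16986/(-3735) = (23 + 6*(-36))/(-24253 - 5082) - 16986/(-3735) = (23 - 216)/(-29335) - 16986*(-1/3735) = -193*(-1/29335) + 5662/1245 = 193/29335 + 5662/1245 = 33267011/7304415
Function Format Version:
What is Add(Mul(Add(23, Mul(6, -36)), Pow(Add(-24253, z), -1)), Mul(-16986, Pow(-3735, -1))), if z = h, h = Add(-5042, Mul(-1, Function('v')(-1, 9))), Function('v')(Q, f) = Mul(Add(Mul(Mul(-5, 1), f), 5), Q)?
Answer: Rational(33267011, 7304415) ≈ 4.5544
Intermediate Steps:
Function('v')(Q, f) = Mul(Q, Add(5, Mul(-5, f))) (Function('v')(Q, f) = Mul(Add(Mul(-5, f), 5), Q) = Mul(Add(5, Mul(-5, f)), Q) = Mul(Q, Add(5, Mul(-5, f))))
h = -5082 (h = Add(-5042, Mul(-1, Mul(5, -1, Add(1, Mul(-1, 9))))) = Add(-5042, Mul(-1, Mul(5, -1, Add(1, -9)))) = Add(-5042, Mul(-1, Mul(5, -1, -8))) = Add(-5042, Mul(-1, 40)) = Add(-5042, -40) = -5082)
z = -5082
Add(Mul(Add(23, Mul(6, -36)), Pow(Add(-24253, z), -1)), Mul(-16986, Pow(-3735, -1))) = Add(Mul(Add(23, Mul(6, -36)), Pow(Add(-24253, -5082), -1)), Mul(-16986, Pow(-3735, -1))) = Add(Mul(Add(23, -216), Pow(-29335, -1)), Mul(-16986, Rational(-1, 3735))) = Add(Mul(-193, Rational(-1, 29335)), Rational(5662, 1245)) = Add(Rational(193, 29335), Rational(5662, 1245)) = Rational(33267011, 7304415)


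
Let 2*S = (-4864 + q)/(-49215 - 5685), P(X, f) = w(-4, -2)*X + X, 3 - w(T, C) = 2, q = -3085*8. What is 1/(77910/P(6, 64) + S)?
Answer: 9150/59408837 ≈ 0.00015402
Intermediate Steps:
q = -24680
w(T, C) = 1 (w(T, C) = 3 - 1*2 = 3 - 2 = 1)
P(X, f) = 2*X (P(X, f) = 1*X + X = X + X = 2*X)
S = 1231/4575 (S = ((-4864 - 24680)/(-49215 - 5685))/2 = (-29544/(-54900))/2 = (-29544*(-1/54900))/2 = (½)*(2462/4575) = 1231/4575 ≈ 0.26907)
1/(77910/P(6, 64) + S) = 1/(77910/((2*6)) + 1231/4575) = 1/(77910/12 + 1231/4575) = 1/(77910*(1/12) + 1231/4575) = 1/(12985/2 + 1231/4575) = 1/(59408837/9150) = 9150/59408837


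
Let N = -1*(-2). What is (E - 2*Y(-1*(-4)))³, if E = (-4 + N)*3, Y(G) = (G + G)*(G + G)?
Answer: -2406104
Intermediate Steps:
N = 2
Y(G) = 4*G² (Y(G) = (2*G)*(2*G) = 4*G²)
E = -6 (E = (-4 + 2)*3 = -2*3 = -6)
(E - 2*Y(-1*(-4)))³ = (-6 - 8*(-1*(-4))²)³ = (-6 - 8*4²)³ = (-6 - 8*16)³ = (-6 - 2*64)³ = (-6 - 128)³ = (-134)³ = -2406104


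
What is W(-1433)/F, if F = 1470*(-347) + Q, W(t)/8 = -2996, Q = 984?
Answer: 112/2379 ≈ 0.047079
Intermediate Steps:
W(t) = -23968 (W(t) = 8*(-2996) = -23968)
F = -509106 (F = 1470*(-347) + 984 = -510090 + 984 = -509106)
W(-1433)/F = -23968/(-509106) = -23968*(-1/509106) = 112/2379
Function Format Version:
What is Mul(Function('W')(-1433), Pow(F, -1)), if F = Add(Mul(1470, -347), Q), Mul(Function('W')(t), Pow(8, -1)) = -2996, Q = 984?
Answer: Rational(112, 2379) ≈ 0.047079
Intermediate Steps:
Function('W')(t) = -23968 (Function('W')(t) = Mul(8, -2996) = -23968)
F = -509106 (F = Add(Mul(1470, -347), 984) = Add(-510090, 984) = -509106)
Mul(Function('W')(-1433), Pow(F, -1)) = Mul(-23968, Pow(-509106, -1)) = Mul(-23968, Rational(-1, 509106)) = Rational(112, 2379)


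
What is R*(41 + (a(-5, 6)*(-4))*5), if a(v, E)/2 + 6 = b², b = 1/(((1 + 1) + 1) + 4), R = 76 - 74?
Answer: 27458/49 ≈ 560.37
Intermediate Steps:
R = 2
b = ⅐ (b = 1/((2 + 1) + 4) = 1/(3 + 4) = 1/7 = ⅐ ≈ 0.14286)
a(v, E) = -586/49 (a(v, E) = -12 + 2*(⅐)² = -12 + 2*(1/49) = -12 + 2/49 = -586/49)
R*(41 + (a(-5, 6)*(-4))*5) = 2*(41 - 586/49*(-4)*5) = 2*(41 + (2344/49)*5) = 2*(41 + 11720/49) = 2*(13729/49) = 27458/49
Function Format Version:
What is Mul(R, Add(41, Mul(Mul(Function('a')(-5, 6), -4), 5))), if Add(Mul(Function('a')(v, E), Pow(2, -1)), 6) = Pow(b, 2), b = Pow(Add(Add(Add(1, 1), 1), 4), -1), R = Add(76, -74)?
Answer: Rational(27458, 49) ≈ 560.37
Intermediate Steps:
R = 2
b = Rational(1, 7) (b = Pow(Add(Add(2, 1), 4), -1) = Pow(Add(3, 4), -1) = Pow(7, -1) = Rational(1, 7) ≈ 0.14286)
Function('a')(v, E) = Rational(-586, 49) (Function('a')(v, E) = Add(-12, Mul(2, Pow(Rational(1, 7), 2))) = Add(-12, Mul(2, Rational(1, 49))) = Add(-12, Rational(2, 49)) = Rational(-586, 49))
Mul(R, Add(41, Mul(Mul(Function('a')(-5, 6), -4), 5))) = Mul(2, Add(41, Mul(Mul(Rational(-586, 49), -4), 5))) = Mul(2, Add(41, Mul(Rational(2344, 49), 5))) = Mul(2, Add(41, Rational(11720, 49))) = Mul(2, Rational(13729, 49)) = Rational(27458, 49)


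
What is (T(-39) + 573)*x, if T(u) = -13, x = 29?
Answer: 16240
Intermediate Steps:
(T(-39) + 573)*x = (-13 + 573)*29 = 560*29 = 16240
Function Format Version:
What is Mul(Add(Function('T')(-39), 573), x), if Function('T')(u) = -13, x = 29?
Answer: 16240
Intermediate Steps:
Mul(Add(Function('T')(-39), 573), x) = Mul(Add(-13, 573), 29) = Mul(560, 29) = 16240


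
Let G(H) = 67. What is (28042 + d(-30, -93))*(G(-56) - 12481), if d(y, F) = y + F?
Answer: -346586466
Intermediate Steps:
d(y, F) = F + y
(28042 + d(-30, -93))*(G(-56) - 12481) = (28042 + (-93 - 30))*(67 - 12481) = (28042 - 123)*(-12414) = 27919*(-12414) = -346586466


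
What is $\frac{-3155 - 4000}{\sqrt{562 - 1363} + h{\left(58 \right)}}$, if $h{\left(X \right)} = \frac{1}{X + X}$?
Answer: $\frac{829980 i}{- i + 348 \sqrt{89}} \approx -0.077005 + 252.81 i$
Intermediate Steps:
$h{\left(X \right)} = \frac{1}{2 X}$
$\frac{-3155 - 4000}{\sqrt{562 - 1363} + h{\left(58 \right)}} = \frac{-3155 - 4000}{\sqrt{562 - 1363} + \frac{1}{2 \cdot 58}} = - \frac{7155}{\sqrt{-801} + \frac{1}{2} \cdot \frac{1}{58}} = - \frac{7155}{3 i \sqrt{89} + \frac{1}{116}} = - \frac{7155}{\frac{1}{116} + 3 i \sqrt{89}}$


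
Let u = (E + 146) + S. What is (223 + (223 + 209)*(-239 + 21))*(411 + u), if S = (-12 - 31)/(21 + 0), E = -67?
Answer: -962736391/21 ≈ -4.5845e+7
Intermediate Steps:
S = -43/21 ≈ -2.0476
u = 1616/21 (u = (-67 + 146) - 43/21 = 79 - 43/21 = 1616/21 ≈ 76.952)
(223 + (223 + 209)*(-239 + 21))*(411 + u) = (223 + (223 + 209)*(-239 + 21))*(411 + 1616/21) = (223 + 432*(-218))*(10247/21) = (223 - 94176)*(10247/21) = -93953*10247/21 = -962736391/21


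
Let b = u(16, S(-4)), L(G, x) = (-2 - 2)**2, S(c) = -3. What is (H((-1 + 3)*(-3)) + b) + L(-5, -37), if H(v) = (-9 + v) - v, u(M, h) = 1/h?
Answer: 20/3 ≈ 6.6667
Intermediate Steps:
H(v) = -9
L(G, x) = 16 (L(G, x) = (-4)**2 = 16)
b = -1/3 (b = 1/(-3) = -1/3 ≈ -0.33333)
(H((-1 + 3)*(-3)) + b) + L(-5, -37) = (-9 - 1/3) + 16 = -28/3 + 16 = 20/3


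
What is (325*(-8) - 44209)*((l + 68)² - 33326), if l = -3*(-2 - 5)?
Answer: 1189182645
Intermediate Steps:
l = 21 (l = -3*(-7) = 21)
(325*(-8) - 44209)*((l + 68)² - 33326) = (325*(-8) - 44209)*((21 + 68)² - 33326) = (-2600 - 44209)*(89² - 33326) = -46809*(7921 - 33326) = -46809*(-25405) = 1189182645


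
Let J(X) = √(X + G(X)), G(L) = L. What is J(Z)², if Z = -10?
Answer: -20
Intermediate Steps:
J(X) = √2*√X (J(X) = √(X + X) = √(2*X) = √2*√X)
J(Z)² = (√2*√(-10))² = (√2*(I*√10))² = (2*I*√5)² = -20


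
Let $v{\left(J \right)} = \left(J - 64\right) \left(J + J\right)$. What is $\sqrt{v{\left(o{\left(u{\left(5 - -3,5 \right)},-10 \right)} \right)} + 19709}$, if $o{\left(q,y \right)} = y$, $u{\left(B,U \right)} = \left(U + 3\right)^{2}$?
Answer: $\sqrt{21189} \approx 145.56$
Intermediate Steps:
$u{\left(B,U \right)} = \left(3 + U\right)^{2}$
$v{\left(J \right)} = 2 J \left(-64 + J\right)$ ($v{\left(J \right)} = \left(-64 + J\right) 2 J = 2 J \left(-64 + J\right)$)
$\sqrt{v{\left(o{\left(u{\left(5 - -3,5 \right)},-10 \right)} \right)} + 19709} = \sqrt{2 \left(-10\right) \left(-64 - 10\right) + 19709} = \sqrt{2 \left(-10\right) \left(-74\right) + 19709} = \sqrt{1480 + 19709} = \sqrt{21189}$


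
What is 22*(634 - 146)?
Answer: 10736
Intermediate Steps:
22*(634 - 146) = 22*488 = 10736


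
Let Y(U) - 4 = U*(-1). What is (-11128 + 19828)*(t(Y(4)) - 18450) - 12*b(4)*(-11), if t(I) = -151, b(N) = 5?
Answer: -161828040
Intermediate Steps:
Y(U) = 4 - U (Y(U) = 4 + U*(-1) = 4 - U)
(-11128 + 19828)*(t(Y(4)) - 18450) - 12*b(4)*(-11) = (-11128 + 19828)*(-151 - 18450) - 12*5*(-11) = 8700*(-18601) - 60*(-11) = -161828700 + 660 = -161828040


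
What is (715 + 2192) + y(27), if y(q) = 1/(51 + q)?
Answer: 226747/78 ≈ 2907.0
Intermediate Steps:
(715 + 2192) + y(27) = (715 + 2192) + 1/(51 + 27) = 2907 + 1/78 = 226747/78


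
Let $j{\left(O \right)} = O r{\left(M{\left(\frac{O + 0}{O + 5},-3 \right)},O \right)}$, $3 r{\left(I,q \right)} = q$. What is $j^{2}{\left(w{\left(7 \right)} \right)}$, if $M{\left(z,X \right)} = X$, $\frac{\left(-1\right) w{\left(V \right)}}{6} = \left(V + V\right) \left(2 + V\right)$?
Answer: $36294822144$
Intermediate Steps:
$w{\left(V \right)} = - 12 V \left(2 + V\right)$ ($w{\left(V \right)} = - 6 \left(V + V\right) \left(2 + V\right) = - 6 \cdot 2 V \left(2 + V\right) = - 12 V \left(2 + V\right)$)
$r{\left(I,q \right)} = \frac{q}{3}$
$j{\left(O \right)} = \frac{O^{2}}{3}$ ($j{\left(O \right)} = O \frac{O}{3} = \frac{O^{2}}{3}$)
$j^{2}{\left(w{\left(7 \right)} \right)} = \left(\frac{\left(\left(-12\right) 7 \left(2 + 7\right)\right)^{2}}{3}\right)^{2} = \left(\frac{\left(\left(-12\right) 7 \cdot 9\right)^{2}}{3}\right)^{2} = \left(\frac{\left(-756\right)^{2}}{3}\right)^{2} = \left(\frac{1}{3} \cdot 571536\right)^{2} = 190512^{2} = 36294822144$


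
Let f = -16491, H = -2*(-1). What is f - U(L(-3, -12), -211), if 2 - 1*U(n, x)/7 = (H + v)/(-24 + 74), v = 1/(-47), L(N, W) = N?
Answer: -38786099/2350 ≈ -16505.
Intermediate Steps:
H = 2
v = -1/47 ≈ -0.021277
U(n, x) = 32249/2350 (U(n, x) = 14 - 7*(2 - 1/47)/(-24 + 74) = 14 - 651/(47*50) = 14 - 7*93/2350 = 14 - 651/2350 = 32249/2350)
f - U(L(-3, -12), -211) = -16491 - 1*32249/2350 = -16491 - 32249/2350 = -38786099/2350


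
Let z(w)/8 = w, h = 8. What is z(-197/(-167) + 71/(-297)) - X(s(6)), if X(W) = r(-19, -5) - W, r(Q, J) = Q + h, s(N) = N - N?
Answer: 918805/49599 ≈ 18.525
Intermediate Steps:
s(N) = 0
r(Q, J) = 8 + Q (r(Q, J) = Q + 8 = 8 + Q)
X(W) = -11 - W (X(W) = (8 - 19) - W = -11 - W)
z(w) = 8*w
z(-197/(-167) + 71/(-297)) - X(s(6)) = 8*(-197/(-167) + 71/(-297)) - (-11 - 1*0) = 8*(-197*(-1/167) + 71*(-1/297)) - (-11 + 0) = 8*(197/167 - 71/297) - 1*(-11) = 8*(46652/49599) + 11 = 373216/49599 + 11 = 918805/49599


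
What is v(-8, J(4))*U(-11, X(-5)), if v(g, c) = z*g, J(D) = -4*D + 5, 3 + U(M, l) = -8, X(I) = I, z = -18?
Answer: -1584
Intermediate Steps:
U(M, l) = -11 (U(M, l) = -3 - 8 = -11)
J(D) = 5 - 4*D
v(g, c) = -18*g
v(-8, J(4))*U(-11, X(-5)) = -18*(-8)*(-11) = 144*(-11) = -1584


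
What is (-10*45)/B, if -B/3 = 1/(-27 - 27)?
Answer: -8100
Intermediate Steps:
B = 1/18 (B = -3/(-27 - 27) = -3/(-54) = -3*(-1/54) = 1/18 ≈ 0.055556)
(-10*45)/B = (-10*45)/(1/18) = -450*18 = -8100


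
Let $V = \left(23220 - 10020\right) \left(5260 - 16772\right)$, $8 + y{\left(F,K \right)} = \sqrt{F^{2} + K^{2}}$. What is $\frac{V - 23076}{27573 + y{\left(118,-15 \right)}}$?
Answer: $- \frac{349114115495}{63317923} + \frac{12665123 \sqrt{14149}}{63317923} \approx -5489.9$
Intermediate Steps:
$y{\left(F,K \right)} = -8 + \sqrt{F^{2} + K^{2}}$
$V = -151958400$ ($V = 13200 \left(-11512\right) = -151958400$)
$\frac{V - 23076}{27573 + y{\left(118,-15 \right)}} = \frac{-151958400 - 23076}{27573 - \left(8 - \sqrt{118^{2} + \left(-15\right)^{2}}\right)} = - \frac{151981476}{27573 - \left(8 - \sqrt{13924 + 225}\right)} = - \frac{151981476}{27573 - \left(8 - \sqrt{14149}\right)} = - \frac{151981476}{27565 + \sqrt{14149}}$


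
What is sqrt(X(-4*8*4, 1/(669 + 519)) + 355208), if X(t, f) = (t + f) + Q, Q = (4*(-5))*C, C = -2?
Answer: sqrt(13922124513)/198 ≈ 595.92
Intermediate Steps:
Q = 40 (Q = (4*(-5))*(-2) = -20*(-2) = 40)
X(t, f) = 40 + f + t (X(t, f) = (t + f) + 40 = (f + t) + 40 = 40 + f + t)
sqrt(X(-4*8*4, 1/(669 + 519)) + 355208) = sqrt((40 + 1/(669 + 519) - 4*8*4) + 355208) = sqrt((40 + 1/1188 - 32*4) + 355208) = sqrt((40 + 1/1188 - 128) + 355208) = sqrt(-104543/1188 + 355208) = sqrt(421882561/1188) = sqrt(13922124513)/198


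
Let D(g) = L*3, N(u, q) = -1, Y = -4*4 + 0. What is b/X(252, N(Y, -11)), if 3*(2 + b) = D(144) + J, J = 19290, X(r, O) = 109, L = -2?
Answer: 6426/109 ≈ 58.954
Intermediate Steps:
Y = -16 (Y = -16 + 0 = -16)
D(g) = -6 (D(g) = -2*3 = -6)
b = 6426 (b = -2 + (-6 + 19290)/3 = -2 + (⅓)*19284 = -2 + 6428 = 6426)
b/X(252, N(Y, -11)) = 6426/109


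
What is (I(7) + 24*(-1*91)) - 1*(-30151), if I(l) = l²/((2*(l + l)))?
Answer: 111875/4 ≈ 27969.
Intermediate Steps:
I(l) = l/4 (I(l) = l²/((2*(2*l))) = l²/((4*l)) = l²*(1/(4*l)) = l/4)
(I(7) + 24*(-1*91)) - 1*(-30151) = ((¼)*7 + 24*(-1*91)) - 1*(-30151) = (7/4 + 24*(-91)) + 30151 = (7/4 - 2184) + 30151 = -8729/4 + 30151 = 111875/4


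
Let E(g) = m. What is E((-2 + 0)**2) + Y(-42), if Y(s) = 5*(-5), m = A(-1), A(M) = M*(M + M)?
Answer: -23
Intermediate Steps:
A(M) = 2*M**2 (A(M) = M*(2*M) = 2*M**2)
m = 2 (m = 2*(-1)**2 = 2*1 = 2)
Y(s) = -25
E(g) = 2
E((-2 + 0)**2) + Y(-42) = 2 - 25 = -23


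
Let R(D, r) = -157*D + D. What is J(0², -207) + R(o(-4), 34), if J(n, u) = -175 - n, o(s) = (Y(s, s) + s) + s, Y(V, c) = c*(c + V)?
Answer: -3919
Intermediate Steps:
Y(V, c) = c*(V + c)
o(s) = 2*s + 2*s² (o(s) = (s*(s + s) + s) + s = (s*(2*s) + s) + s = (2*s² + s) + s = (s + 2*s²) + s = 2*s + 2*s²)
R(D, r) = -156*D
J(0², -207) + R(o(-4), 34) = (-175 - 1*0²) - 312*(-4)*(1 - 4) = (-175 - 1*0) - 312*(-4)*(-3) = (-175 + 0) - 156*24 = -175 - 3744 = -3919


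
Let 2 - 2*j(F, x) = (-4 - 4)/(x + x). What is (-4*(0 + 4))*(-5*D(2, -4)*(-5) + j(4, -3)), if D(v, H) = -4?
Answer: 4784/3 ≈ 1594.7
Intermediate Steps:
j(F, x) = 1 + 2/x (j(F, x) = 1 - (-4 - 4)/(2*(x + x)) = 1 - (-4)/(2*x) = 1 - (-4)*1/(2*x) = 1 - (-2)/x = 1 + 2/x)
(-4*(0 + 4))*(-5*D(2, -4)*(-5) + j(4, -3)) = (-4*(0 + 4))*(-5*(-4)*(-5) + (2 - 3)/(-3)) = (-4*4)*(20*(-5) - 1/3*(-1)) = -16*(-100 + 1/3) = -16*(-299/3) = 4784/3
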